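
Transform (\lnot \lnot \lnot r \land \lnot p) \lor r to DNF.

(\lnot r \land \lnot p) \lor r

(\lnot \lnot \lnot r \land \lnot p) \lor r
⇔ (\lnot r \land \lnot p) \lor r   [double negation]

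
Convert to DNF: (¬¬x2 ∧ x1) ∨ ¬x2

(x2 ∧ x1) ∨ ¬x2

(¬¬x2 ∧ x1) ∨ ¬x2
≡ (x2 ∧ x1) ∨ ¬x2   [double negation]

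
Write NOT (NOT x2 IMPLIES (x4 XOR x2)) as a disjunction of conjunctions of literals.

NOT x2 AND NOT x4

NOT (NOT x2 IMPLIES (x4 XOR x2))
≡ NOT (NOT NOT x2 OR (x4 XOR x2))
≡ NOT (NOT NOT x2 OR (x4 AND NOT x2) OR (NOT x4 AND x2))
≡ NOT NOT NOT x2 AND NOT (x4 AND NOT x2) AND NOT (NOT x4 AND x2)
≡ NOT x2 AND NOT (x4 AND NOT x2) AND NOT (NOT x4 AND x2)
≡ NOT x2 AND (NOT x4 OR NOT NOT x2) AND NOT (NOT x4 AND x2)
≡ NOT x2 AND (NOT x4 OR x2) AND NOT (NOT x4 AND x2)
≡ NOT x2 AND (NOT x4 OR x2) AND (NOT NOT x4 OR NOT x2)
≡ NOT x2 AND (NOT x4 OR x2) AND (x4 OR NOT x2)
≡ (NOT x2 AND NOT x4 AND x4) OR (NOT x2 AND NOT x4 AND NOT x2) OR (NOT x2 AND x2 AND x4) OR (NOT x2 AND x2 AND NOT x2)
≡ NOT x2 AND NOT x4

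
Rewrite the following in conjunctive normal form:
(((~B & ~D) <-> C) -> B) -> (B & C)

(B | D | C) & (~C | ~D | B) & (~B | C)

(((~B & ~D) <-> C) -> B) -> (B & C)
= ~(((~B & ~D) <-> C) -> B) | (B & C)   [eliminate ->]
= ~(~((~B & ~D) <-> C) | B) | (B & C)   [eliminate ->]
= ~(~(((~B & ~D) -> C) & (C -> (~B & ~D))) | B) | (B & C)   [eliminate <->]
= ~(~((~(~B & ~D) | C) & (C -> (~B & ~D))) | B) | (B & C)   [eliminate ->]
= ~(~((~(~B & ~D) | C) & (~C | (~B & ~D))) | B) | (B & C)   [eliminate ->]
= (~~((~(~B & ~D) | C) & (~C | (~B & ~D))) & ~B) | (B & C)   [De Morgan]
= ((~(~B & ~D) | C) & (~C | (~B & ~D)) & ~B) | (B & C)   [double negation]
= ((~~B | ~~D | C) & (~C | (~B & ~D)) & ~B) | (B & C)   [De Morgan]
= ((B | ~~D | C) & (~C | (~B & ~D)) & ~B) | (B & C)   [double negation]
= ((B | D | C) & (~C | (~B & ~D)) & ~B) | (B & C)   [double negation]
= (B | D | C | B) & (B | D | C | C) & (~C | ~B | B) & (~C | ~B | C) & (~C | ~D | B) & (~C | ~D | C) & (~B | B) & (~B | C)   [distribute | over &]
= (B | D | C) & (~C | ~D | B) & (~B | C)   [simplify]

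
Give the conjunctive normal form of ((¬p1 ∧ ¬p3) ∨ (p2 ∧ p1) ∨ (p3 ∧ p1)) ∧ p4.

((¬p1 ∧ ¬p3) ∨ (p2 ∧ p1) ∨ (p3 ∧ p1)) ∧ p4
≡ (¬p1 ∨ p2 ∨ p3) ∧ (¬p1 ∨ p2 ∨ p1) ∧ (¬p1 ∨ p1 ∨ p3) ∧ (¬p1 ∨ p1 ∨ p1) ∧ (¬p3 ∨ p2 ∨ p3) ∧ (¬p3 ∨ p2 ∨ p1) ∧ (¬p3 ∨ p1 ∨ p3) ∧ (¬p3 ∨ p1 ∨ p1) ∧ p4   (distribute ∨ over ∧)
≡ (¬p1 ∨ p2 ∨ p3) ∧ (¬p3 ∨ p1) ∧ p4   (simplify)

(¬p1 ∨ p2 ∨ p3) ∧ (¬p3 ∨ p1) ∧ p4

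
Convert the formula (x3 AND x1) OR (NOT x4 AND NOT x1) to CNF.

(x3 OR NOT x4) AND (x3 OR NOT x1) AND (x1 OR NOT x4)

(x3 AND x1) OR (NOT x4 AND NOT x1)
= (x3 OR NOT x4) AND (x3 OR NOT x1) AND (x1 OR NOT x4) AND (x1 OR NOT x1)   — distribute OR over AND
= (x3 OR NOT x4) AND (x3 OR NOT x1) AND (x1 OR NOT x4)   — simplify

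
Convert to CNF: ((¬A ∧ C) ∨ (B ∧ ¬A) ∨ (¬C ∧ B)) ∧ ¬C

(¬A ∨ B) ∧ (C ∨ B) ∧ ¬C

((¬A ∧ C) ∨ (B ∧ ¬A) ∨ (¬C ∧ B)) ∧ ¬C
⇔ (¬A ∨ B ∨ ¬C) ∧ (¬A ∨ B ∨ B) ∧ (¬A ∨ ¬A ∨ ¬C) ∧ (¬A ∨ ¬A ∨ B) ∧ (C ∨ B ∨ ¬C) ∧ (C ∨ B ∨ B) ∧ (C ∨ ¬A ∨ ¬C) ∧ (C ∨ ¬A ∨ B) ∧ ¬C   [distribute ∨ over ∧]
⇔ (¬A ∨ B) ∧ (C ∨ B) ∧ ¬C   [simplify]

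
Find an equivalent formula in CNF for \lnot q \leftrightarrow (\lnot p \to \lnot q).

\lnot q \leftrightarrow (\lnot p \to \lnot q)
⇔ (\lnot q \to (\lnot p \to \lnot q)) \land ((\lnot p \to \lnot q) \to \lnot q)   [eliminate \leftrightarrow]
⇔ (\lnot \lnot q \lor (\lnot p \to \lnot q)) \land ((\lnot p \to \lnot q) \to \lnot q)   [eliminate \to]
⇔ (\lnot \lnot q \lor \lnot \lnot p \lor \lnot q) \land ((\lnot p \to \lnot q) \to \lnot q)   [eliminate \to]
⇔ (\lnot \lnot q \lor \lnot \lnot p \lor \lnot q) \land (\lnot (\lnot p \to \lnot q) \lor \lnot q)   [eliminate \to]
⇔ (\lnot \lnot q \lor \lnot \lnot p \lor \lnot q) \land (\lnot (\lnot \lnot p \lor \lnot q) \lor \lnot q)   [eliminate \to]
⇔ (q \lor \lnot \lnot p \lor \lnot q) \land (\lnot (\lnot \lnot p \lor \lnot q) \lor \lnot q)   [double negation]
⇔ (q \lor p \lor \lnot q) \land (\lnot (\lnot \lnot p \lor \lnot q) \lor \lnot q)   [double negation]
⇔ (q \lor p \lor \lnot q) \land ((\lnot \lnot \lnot p \land \lnot \lnot q) \lor \lnot q)   [De Morgan]
⇔ (q \lor p \lor \lnot q) \land ((\lnot p \land \lnot \lnot q) \lor \lnot q)   [double negation]
⇔ (q \lor p \lor \lnot q) \land ((\lnot p \land q) \lor \lnot q)   [double negation]
⇔ (q \lor p \lor \lnot q) \land (\lnot p \lor \lnot q) \land (q \lor \lnot q)   [distribute \lor over \land]
⇔ \lnot p \lor \lnot q   [simplify]

\lnot p \lor \lnot q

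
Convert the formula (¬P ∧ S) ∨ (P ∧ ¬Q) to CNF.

(¬P ∨ ¬Q) ∧ (S ∨ P) ∧ (S ∨ ¬Q)

(¬P ∧ S) ∨ (P ∧ ¬Q)
≡ (¬P ∨ P) ∧ (¬P ∨ ¬Q) ∧ (S ∨ P) ∧ (S ∨ ¬Q)   [distribute ∨ over ∧]
≡ (¬P ∨ ¬Q) ∧ (S ∨ P) ∧ (S ∨ ¬Q)   [simplify]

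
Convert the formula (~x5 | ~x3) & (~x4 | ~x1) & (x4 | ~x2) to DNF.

(~x5 | ~x3) & (~x4 | ~x1) & (x4 | ~x2)
= (~x5 & ~x4 & x4) | (~x5 & ~x4 & ~x2) | (~x5 & ~x1 & x4) | (~x5 & ~x1 & ~x2) | (~x3 & ~x4 & x4) | (~x3 & ~x4 & ~x2) | (~x3 & ~x1 & x4) | (~x3 & ~x1 & ~x2)   — distribute & over |
= (~x5 & ~x4 & ~x2) | (~x5 & ~x1 & x4) | (~x5 & ~x1 & ~x2) | (~x3 & ~x4 & ~x2) | (~x3 & ~x1 & x4) | (~x3 & ~x1 & ~x2)   — simplify

(~x5 & ~x4 & ~x2) | (~x5 & ~x1 & x4) | (~x5 & ~x1 & ~x2) | (~x3 & ~x4 & ~x2) | (~x3 & ~x1 & x4) | (~x3 & ~x1 & ~x2)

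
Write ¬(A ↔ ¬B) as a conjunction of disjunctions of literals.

¬(A ↔ ¬B)
= ¬((A → ¬B) ∧ (¬B → A))   — eliminate ↔
= ¬((¬A ∨ ¬B) ∧ (¬B → A))   — eliminate →
= ¬((¬A ∨ ¬B) ∧ (¬¬B ∨ A))   — eliminate →
= ¬(¬A ∨ ¬B) ∨ ¬(¬¬B ∨ A)   — De Morgan
= (¬¬A ∧ ¬¬B) ∨ ¬(¬¬B ∨ A)   — De Morgan
= (A ∧ ¬¬B) ∨ ¬(¬¬B ∨ A)   — double negation
= (A ∧ B) ∨ ¬(¬¬B ∨ A)   — double negation
= (A ∧ B) ∨ (¬¬¬B ∧ ¬A)   — De Morgan
= (A ∧ B) ∨ (¬B ∧ ¬A)   — double negation
= (A ∨ ¬B) ∧ (A ∨ ¬A) ∧ (B ∨ ¬B) ∧ (B ∨ ¬A)   — distribute ∨ over ∧
= (A ∨ ¬B) ∧ (B ∨ ¬A)   — simplify

(A ∨ ¬B) ∧ (B ∨ ¬A)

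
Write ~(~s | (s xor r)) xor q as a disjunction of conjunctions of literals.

(s & r & ~q) | (~s & q) | (s & ~r & q)

~(~s | (s xor r)) xor q
= (~(~s | (s xor r)) & ~q) | (~~(~s | (s xor r)) & q)   (expand xor)
= (~(~s | (s & ~r) | (~s & r)) & ~q) | (~~(~s | (s xor r)) & q)   (expand xor)
= (~(~s | (s & ~r) | (~s & r)) & ~q) | (~~(~s | (s & ~r) | (~s & r)) & q)   (expand xor)
= (~~s & ~(s & ~r) & ~(~s & r) & ~q) | (~~(~s | (s & ~r) | (~s & r)) & q)   (De Morgan)
= (s & ~(s & ~r) & ~(~s & r) & ~q) | (~~(~s | (s & ~r) | (~s & r)) & q)   (double negation)
= (s & (~s | ~~r) & ~(~s & r) & ~q) | (~~(~s | (s & ~r) | (~s & r)) & q)   (De Morgan)
= (s & (~s | r) & ~(~s & r) & ~q) | (~~(~s | (s & ~r) | (~s & r)) & q)   (double negation)
= (s & (~s | r) & (~~s | ~r) & ~q) | (~~(~s | (s & ~r) | (~s & r)) & q)   (De Morgan)
= (s & (~s | r) & (s | ~r) & ~q) | (~~(~s | (s & ~r) | (~s & r)) & q)   (double negation)
= (s & (~s | r) & (s | ~r) & ~q) | ((~s | (s & ~r) | (~s & r)) & q)   (double negation)
= (s & ~s & s & ~q) | (s & ~s & ~r & ~q) | (s & r & s & ~q) | (s & r & ~r & ~q) | (~s & q) | (s & ~r & q) | (~s & r & q)   (distribute & over |)
= (s & r & ~q) | (~s & q) | (s & ~r & q)   (simplify)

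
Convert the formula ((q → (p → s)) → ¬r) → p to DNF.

(¬q ∧ r) ∨ (¬p ∧ r) ∨ (s ∧ r) ∨ p

((q → (p → s)) → ¬r) → p
= ¬((q → (p → s)) → ¬r) ∨ p   [eliminate →]
= ¬(¬(q → (p → s)) ∨ ¬r) ∨ p   [eliminate →]
= ¬(¬(¬q ∨ (p → s)) ∨ ¬r) ∨ p   [eliminate →]
= ¬(¬(¬q ∨ ¬p ∨ s) ∨ ¬r) ∨ p   [eliminate →]
= (¬¬(¬q ∨ ¬p ∨ s) ∧ ¬¬r) ∨ p   [De Morgan]
= ((¬q ∨ ¬p ∨ s) ∧ ¬¬r) ∨ p   [double negation]
= ((¬q ∨ ¬p ∨ s) ∧ r) ∨ p   [double negation]
= (¬q ∧ r) ∨ (¬p ∧ r) ∨ (s ∧ r) ∨ p   [distribute ∧ over ∨]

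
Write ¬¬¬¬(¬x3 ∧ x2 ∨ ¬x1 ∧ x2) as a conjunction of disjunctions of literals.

(¬x3 ∨ ¬x1) ∧ x2

¬¬¬¬(¬x3 ∧ x2 ∨ ¬x1 ∧ x2)
≡ ¬¬(¬x3 ∧ x2 ∨ ¬x1 ∧ x2)   (double negation)
≡ ¬x3 ∧ x2 ∨ ¬x1 ∧ x2   (double negation)
≡ (¬x3 ∨ ¬x1) ∧ (¬x3 ∨ x2) ∧ (x2 ∨ ¬x1) ∧ (x2 ∨ x2)   (distribute ∨ over ∧)
≡ (¬x3 ∨ ¬x1) ∧ x2   (simplify)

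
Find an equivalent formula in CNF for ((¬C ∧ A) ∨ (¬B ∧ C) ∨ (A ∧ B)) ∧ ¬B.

((¬C ∧ A) ∨ (¬B ∧ C) ∨ (A ∧ B)) ∧ ¬B
⇔ (¬C ∨ ¬B ∨ A) ∧ (¬C ∨ ¬B ∨ B) ∧ (¬C ∨ C ∨ A) ∧ (¬C ∨ C ∨ B) ∧ (A ∨ ¬B ∨ A) ∧ (A ∨ ¬B ∨ B) ∧ (A ∨ C ∨ A) ∧ (A ∨ C ∨ B) ∧ ¬B   (distribute ∨ over ∧)
⇔ (A ∨ C) ∧ ¬B   (simplify)

(A ∨ C) ∧ ¬B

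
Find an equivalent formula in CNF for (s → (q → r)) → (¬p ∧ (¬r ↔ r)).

(s → (q → r)) → (¬p ∧ (¬r ↔ r))
⇔ ¬(s → (q → r)) ∨ (¬p ∧ (¬r ↔ r))   (eliminate →)
⇔ ¬(¬s ∨ (q → r)) ∨ (¬p ∧ (¬r ↔ r))   (eliminate →)
⇔ ¬(¬s ∨ ¬q ∨ r) ∨ (¬p ∧ (¬r ↔ r))   (eliminate →)
⇔ ¬(¬s ∨ ¬q ∨ r) ∨ (¬p ∧ (¬r → r) ∧ (r → ¬r))   (eliminate ↔)
⇔ ¬(¬s ∨ ¬q ∨ r) ∨ (¬p ∧ (¬¬r ∨ r) ∧ (r → ¬r))   (eliminate →)
⇔ ¬(¬s ∨ ¬q ∨ r) ∨ (¬p ∧ (¬¬r ∨ r) ∧ (¬r ∨ ¬r))   (eliminate →)
⇔ (¬¬s ∧ ¬¬q ∧ ¬r) ∨ (¬p ∧ (¬¬r ∨ r) ∧ (¬r ∨ ¬r))   (De Morgan)
⇔ (s ∧ ¬¬q ∧ ¬r) ∨ (¬p ∧ (¬¬r ∨ r) ∧ (¬r ∨ ¬r))   (double negation)
⇔ (s ∧ q ∧ ¬r) ∨ (¬p ∧ (¬¬r ∨ r) ∧ (¬r ∨ ¬r))   (double negation)
⇔ (s ∧ q ∧ ¬r) ∨ (¬p ∧ (r ∨ r) ∧ (¬r ∨ ¬r))   (double negation)
⇔ (s ∨ ¬p) ∧ (s ∨ r ∨ r) ∧ (s ∨ ¬r ∨ ¬r) ∧ (q ∨ ¬p) ∧ (q ∨ r ∨ r) ∧ (q ∨ ¬r ∨ ¬r) ∧ (¬r ∨ ¬p) ∧ (¬r ∨ r ∨ r) ∧ (¬r ∨ ¬r ∨ ¬r)   (distribute ∨ over ∧)
⇔ (s ∨ ¬p) ∧ (s ∨ r) ∧ (q ∨ ¬p) ∧ (q ∨ r) ∧ ¬r   (simplify)

(s ∨ ¬p) ∧ (s ∨ r) ∧ (q ∨ ¬p) ∧ (q ∨ r) ∧ ¬r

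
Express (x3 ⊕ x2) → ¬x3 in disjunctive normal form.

(x3 ⊕ x2) → ¬x3
⇔ ¬(x3 ⊕ x2) ∨ ¬x3   (eliminate →)
⇔ ¬((x3 ∧ ¬x2) ∨ (¬x3 ∧ x2)) ∨ ¬x3   (expand ⊕)
⇔ (¬(x3 ∧ ¬x2) ∧ ¬(¬x3 ∧ x2)) ∨ ¬x3   (De Morgan)
⇔ ((¬x3 ∨ ¬¬x2) ∧ ¬(¬x3 ∧ x2)) ∨ ¬x3   (De Morgan)
⇔ ((¬x3 ∨ x2) ∧ ¬(¬x3 ∧ x2)) ∨ ¬x3   (double negation)
⇔ ((¬x3 ∨ x2) ∧ (¬¬x3 ∨ ¬x2)) ∨ ¬x3   (De Morgan)
⇔ ((¬x3 ∨ x2) ∧ (x3 ∨ ¬x2)) ∨ ¬x3   (double negation)
⇔ (¬x3 ∧ x3) ∨ (¬x3 ∧ ¬x2) ∨ (x2 ∧ x3) ∨ (x2 ∧ ¬x2) ∨ ¬x3   (distribute ∧ over ∨)
⇔ (x2 ∧ x3) ∨ ¬x3   (simplify)

(x2 ∧ x3) ∨ ¬x3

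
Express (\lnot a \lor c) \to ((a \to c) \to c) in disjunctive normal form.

(a \land \lnot c) \lor c

(\lnot a \lor c) \to ((a \to c) \to c)
≡ \lnot (\lnot a \lor c) \lor ((a \to c) \to c)   [eliminate \to]
≡ \lnot (\lnot a \lor c) \lor \lnot (a \to c) \lor c   [eliminate \to]
≡ \lnot (\lnot a \lor c) \lor \lnot (\lnot a \lor c) \lor c   [eliminate \to]
≡ (\lnot \lnot a \land \lnot c) \lor \lnot (\lnot a \lor c) \lor c   [De Morgan]
≡ (a \land \lnot c) \lor \lnot (\lnot a \lor c) \lor c   [double negation]
≡ (a \land \lnot c) \lor (\lnot \lnot a \land \lnot c) \lor c   [De Morgan]
≡ (a \land \lnot c) \lor (a \land \lnot c) \lor c   [double negation]
≡ (a \land \lnot c) \lor c   [simplify]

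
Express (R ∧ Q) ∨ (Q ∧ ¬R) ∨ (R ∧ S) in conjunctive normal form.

(R ∨ Q) ∧ (Q ∨ S)

(R ∧ Q) ∨ (Q ∧ ¬R) ∨ (R ∧ S)
≡ (R ∨ Q ∨ R) ∧ (R ∨ Q ∨ S) ∧ (R ∨ ¬R ∨ R) ∧ (R ∨ ¬R ∨ S) ∧ (Q ∨ Q ∨ R) ∧ (Q ∨ Q ∨ S) ∧ (Q ∨ ¬R ∨ R) ∧ (Q ∨ ¬R ∨ S)   [distribute ∨ over ∧]
≡ (R ∨ Q) ∧ (Q ∨ S)   [simplify]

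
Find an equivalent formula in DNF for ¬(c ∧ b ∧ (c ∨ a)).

¬c ∨ ¬b

¬(c ∧ b ∧ (c ∨ a))
= ¬c ∨ ¬b ∨ ¬(c ∨ a)
= ¬c ∨ ¬b ∨ (¬c ∧ ¬a)
= ¬c ∨ ¬b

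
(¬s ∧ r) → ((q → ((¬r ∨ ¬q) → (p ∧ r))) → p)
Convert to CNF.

(s ∨ ¬r ∨ q ∨ p) ∧ (s ∨ ¬r ∨ ¬q ∨ p)

(¬s ∧ r) → ((q → ((¬r ∨ ¬q) → (p ∧ r))) → p)
≡ ¬(¬s ∧ r) ∨ ((q → ((¬r ∨ ¬q) → (p ∧ r))) → p)
≡ ¬(¬s ∧ r) ∨ ¬(q → ((¬r ∨ ¬q) → (p ∧ r))) ∨ p
≡ ¬(¬s ∧ r) ∨ ¬(¬q ∨ ((¬r ∨ ¬q) → (p ∧ r))) ∨ p
≡ ¬(¬s ∧ r) ∨ ¬(¬q ∨ ¬(¬r ∨ ¬q) ∨ (p ∧ r)) ∨ p
≡ ¬¬s ∨ ¬r ∨ ¬(¬q ∨ ¬(¬r ∨ ¬q) ∨ (p ∧ r)) ∨ p
≡ s ∨ ¬r ∨ ¬(¬q ∨ ¬(¬r ∨ ¬q) ∨ (p ∧ r)) ∨ p
≡ s ∨ ¬r ∨ (¬¬q ∧ ¬¬(¬r ∨ ¬q) ∧ ¬(p ∧ r)) ∨ p
≡ s ∨ ¬r ∨ (q ∧ ¬¬(¬r ∨ ¬q) ∧ ¬(p ∧ r)) ∨ p
≡ s ∨ ¬r ∨ (q ∧ (¬r ∨ ¬q) ∧ ¬(p ∧ r)) ∨ p
≡ s ∨ ¬r ∨ (q ∧ (¬r ∨ ¬q) ∧ (¬p ∨ ¬r)) ∨ p
≡ (s ∨ ¬r ∨ q ∨ p) ∧ (s ∨ ¬r ∨ ¬r ∨ ¬q ∨ p) ∧ (s ∨ ¬r ∨ ¬p ∨ ¬r ∨ p)
≡ (s ∨ ¬r ∨ q ∨ p) ∧ (s ∨ ¬r ∨ ¬q ∨ p)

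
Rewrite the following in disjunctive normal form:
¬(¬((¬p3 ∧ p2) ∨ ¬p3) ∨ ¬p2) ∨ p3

(¬p3 ∧ p2) ∨ p3

¬(¬((¬p3 ∧ p2) ∨ ¬p3) ∨ ¬p2) ∨ p3
≡ (¬¬((¬p3 ∧ p2) ∨ ¬p3) ∧ ¬¬p2) ∨ p3   (De Morgan)
≡ (((¬p3 ∧ p2) ∨ ¬p3) ∧ ¬¬p2) ∨ p3   (double negation)
≡ (((¬p3 ∧ p2) ∨ ¬p3) ∧ p2) ∨ p3   (double negation)
≡ (¬p3 ∧ p2 ∧ p2) ∨ (¬p3 ∧ p2) ∨ p3   (distribute ∧ over ∨)
≡ (¬p3 ∧ p2) ∨ p3   (simplify)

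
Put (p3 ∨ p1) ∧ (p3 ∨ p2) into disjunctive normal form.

(p3 ∨ p1) ∧ (p3 ∨ p2)
= (p3 ∧ p3) ∨ (p3 ∧ p2) ∨ (p1 ∧ p3) ∨ (p1 ∧ p2)
= p3 ∨ (p1 ∧ p2)

p3 ∨ (p1 ∧ p2)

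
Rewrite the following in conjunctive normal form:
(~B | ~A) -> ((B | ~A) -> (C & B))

(B | A) & (A | C)

(~B | ~A) -> ((B | ~A) -> (C & B))
⇔ ~(~B | ~A) | ((B | ~A) -> (C & B))   [eliminate ->]
⇔ ~(~B | ~A) | ~(B | ~A) | (C & B)   [eliminate ->]
⇔ (~~B & ~~A) | ~(B | ~A) | (C & B)   [De Morgan]
⇔ (B & ~~A) | ~(B | ~A) | (C & B)   [double negation]
⇔ (B & A) | ~(B | ~A) | (C & B)   [double negation]
⇔ (B & A) | (~B & ~~A) | (C & B)   [De Morgan]
⇔ (B & A) | (~B & A) | (C & B)   [double negation]
⇔ (B | ~B | C) & (B | ~B | B) & (B | A | C) & (B | A | B) & (A | ~B | C) & (A | ~B | B) & (A | A | C) & (A | A | B)   [distribute | over &]
⇔ (B | A) & (A | C)   [simplify]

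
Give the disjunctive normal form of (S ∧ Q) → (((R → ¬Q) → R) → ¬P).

(S ∧ Q) → (((R → ¬Q) → R) → ¬P)
= ¬(S ∧ Q) ∨ (((R → ¬Q) → R) → ¬P)   [eliminate →]
= ¬(S ∧ Q) ∨ ¬((R → ¬Q) → R) ∨ ¬P   [eliminate →]
= ¬(S ∧ Q) ∨ ¬(¬(R → ¬Q) ∨ R) ∨ ¬P   [eliminate →]
= ¬(S ∧ Q) ∨ ¬(¬(¬R ∨ ¬Q) ∨ R) ∨ ¬P   [eliminate →]
= ¬S ∨ ¬Q ∨ ¬(¬(¬R ∨ ¬Q) ∨ R) ∨ ¬P   [De Morgan]
= ¬S ∨ ¬Q ∨ (¬¬(¬R ∨ ¬Q) ∧ ¬R) ∨ ¬P   [De Morgan]
= ¬S ∨ ¬Q ∨ ((¬R ∨ ¬Q) ∧ ¬R) ∨ ¬P   [double negation]
= ¬S ∨ ¬Q ∨ (¬R ∧ ¬R) ∨ (¬Q ∧ ¬R) ∨ ¬P   [distribute ∧ over ∨]
= ¬S ∨ ¬Q ∨ ¬R ∨ ¬P   [simplify]

¬S ∨ ¬Q ∨ ¬R ∨ ¬P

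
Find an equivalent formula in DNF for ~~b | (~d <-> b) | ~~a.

b | (d & ~b) | a

~~b | (~d <-> b) | ~~a
= ~~b | ((~d -> b) & (b -> ~d)) | ~~a   [eliminate <->]
= ~~b | ((~~d | b) & (b -> ~d)) | ~~a   [eliminate ->]
= ~~b | ((~~d | b) & (~b | ~d)) | ~~a   [eliminate ->]
= b | ((~~d | b) & (~b | ~d)) | ~~a   [double negation]
= b | ((d | b) & (~b | ~d)) | ~~a   [double negation]
= b | ((d | b) & (~b | ~d)) | a   [double negation]
= b | (d & ~b) | (d & ~d) | (b & ~b) | (b & ~d) | a   [distribute & over |]
= b | (d & ~b) | a   [simplify]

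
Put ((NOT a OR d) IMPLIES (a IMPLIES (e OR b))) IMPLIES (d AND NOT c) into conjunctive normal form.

((NOT a OR d) IMPLIES (a IMPLIES (e OR b))) IMPLIES (d AND NOT c)
⇔ NOT ((NOT a OR d) IMPLIES (a IMPLIES (e OR b))) OR (d AND NOT c)   [eliminate IMPLIES]
⇔ NOT (NOT (NOT a OR d) OR (a IMPLIES (e OR b))) OR (d AND NOT c)   [eliminate IMPLIES]
⇔ NOT (NOT (NOT a OR d) OR NOT a OR e OR b) OR (d AND NOT c)   [eliminate IMPLIES]
⇔ (NOT NOT (NOT a OR d) AND NOT NOT a AND NOT e AND NOT b) OR (d AND NOT c)   [De Morgan]
⇔ ((NOT a OR d) AND NOT NOT a AND NOT e AND NOT b) OR (d AND NOT c)   [double negation]
⇔ ((NOT a OR d) AND a AND NOT e AND NOT b) OR (d AND NOT c)   [double negation]
⇔ (NOT a OR d OR d) AND (NOT a OR d OR NOT c) AND (a OR d) AND (a OR NOT c) AND (NOT e OR d) AND (NOT e OR NOT c) AND (NOT b OR d) AND (NOT b OR NOT c)   [distribute OR over AND]
⇔ (NOT a OR d) AND (a OR d) AND (a OR NOT c) AND (NOT e OR d) AND (NOT e OR NOT c) AND (NOT b OR d) AND (NOT b OR NOT c)   [simplify]

(NOT a OR d) AND (a OR d) AND (a OR NOT c) AND (NOT e OR d) AND (NOT e OR NOT c) AND (NOT b OR d) AND (NOT b OR NOT c)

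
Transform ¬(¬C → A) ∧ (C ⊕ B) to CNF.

¬C ∧ ¬A ∧ (C ∨ B)

¬(¬C → A) ∧ (C ⊕ B)
≡ ¬(¬¬C ∨ A) ∧ (C ⊕ B)   — eliminate →
≡ ¬(¬¬C ∨ A) ∧ (C ∨ B) ∧ ¬(C ∧ B)   — expand ⊕
≡ ¬¬¬C ∧ ¬A ∧ (C ∨ B) ∧ ¬(C ∧ B)   — De Morgan
≡ ¬C ∧ ¬A ∧ (C ∨ B) ∧ ¬(C ∧ B)   — double negation
≡ ¬C ∧ ¬A ∧ (C ∨ B) ∧ (¬C ∨ ¬B)   — De Morgan
≡ ¬C ∧ ¬A ∧ (C ∨ B)   — simplify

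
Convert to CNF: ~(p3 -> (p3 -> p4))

p3 & ~p4

~(p3 -> (p3 -> p4))
= ~(~p3 | (p3 -> p4))   (eliminate ->)
= ~(~p3 | ~p3 | p4)   (eliminate ->)
= ~~p3 & ~~p3 & ~p4   (De Morgan)
= p3 & ~~p3 & ~p4   (double negation)
= p3 & p3 & ~p4   (double negation)
= p3 & ~p4   (simplify)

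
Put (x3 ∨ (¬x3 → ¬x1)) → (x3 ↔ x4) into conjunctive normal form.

(x3 ∨ (¬x3 → ¬x1)) → (x3 ↔ x4)
⇔ ¬(x3 ∨ (¬x3 → ¬x1)) ∨ (x3 ↔ x4)   — eliminate →
⇔ ¬(x3 ∨ ¬¬x3 ∨ ¬x1) ∨ (x3 ↔ x4)   — eliminate →
⇔ ¬(x3 ∨ ¬¬x3 ∨ ¬x1) ∨ ((x3 → x4) ∧ (x4 → x3))   — eliminate ↔
⇔ ¬(x3 ∨ ¬¬x3 ∨ ¬x1) ∨ ((¬x3 ∨ x4) ∧ (x4 → x3))   — eliminate →
⇔ ¬(x3 ∨ ¬¬x3 ∨ ¬x1) ∨ ((¬x3 ∨ x4) ∧ (¬x4 ∨ x3))   — eliminate →
⇔ (¬x3 ∧ ¬¬¬x3 ∧ ¬¬x1) ∨ ((¬x3 ∨ x4) ∧ (¬x4 ∨ x3))   — De Morgan
⇔ (¬x3 ∧ ¬x3 ∧ ¬¬x1) ∨ ((¬x3 ∨ x4) ∧ (¬x4 ∨ x3))   — double negation
⇔ (¬x3 ∧ ¬x3 ∧ x1) ∨ ((¬x3 ∨ x4) ∧ (¬x4 ∨ x3))   — double negation
⇔ (¬x3 ∨ ¬x3 ∨ x4) ∧ (¬x3 ∨ ¬x4 ∨ x3) ∧ (¬x3 ∨ ¬x3 ∨ x4) ∧ (¬x3 ∨ ¬x4 ∨ x3) ∧ (x1 ∨ ¬x3 ∨ x4) ∧ (x1 ∨ ¬x4 ∨ x3)   — distribute ∨ over ∧
⇔ (¬x3 ∨ x4) ∧ (x1 ∨ ¬x4 ∨ x3)   — simplify

(¬x3 ∨ x4) ∧ (x1 ∨ ¬x4 ∨ x3)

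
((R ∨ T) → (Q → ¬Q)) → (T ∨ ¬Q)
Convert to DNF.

(R ∧ Q) ∨ T ∨ ¬Q

((R ∨ T) → (Q → ¬Q)) → (T ∨ ¬Q)
≡ ¬((R ∨ T) → (Q → ¬Q)) ∨ T ∨ ¬Q   — eliminate →
≡ ¬(¬(R ∨ T) ∨ (Q → ¬Q)) ∨ T ∨ ¬Q   — eliminate →
≡ ¬(¬(R ∨ T) ∨ ¬Q ∨ ¬Q) ∨ T ∨ ¬Q   — eliminate →
≡ (¬¬(R ∨ T) ∧ ¬¬Q ∧ ¬¬Q) ∨ T ∨ ¬Q   — De Morgan
≡ ((R ∨ T) ∧ ¬¬Q ∧ ¬¬Q) ∨ T ∨ ¬Q   — double negation
≡ ((R ∨ T) ∧ Q ∧ ¬¬Q) ∨ T ∨ ¬Q   — double negation
≡ ((R ∨ T) ∧ Q ∧ Q) ∨ T ∨ ¬Q   — double negation
≡ (R ∧ Q ∧ Q) ∨ (T ∧ Q ∧ Q) ∨ T ∨ ¬Q   — distribute ∧ over ∨
≡ (R ∧ Q) ∨ T ∨ ¬Q   — simplify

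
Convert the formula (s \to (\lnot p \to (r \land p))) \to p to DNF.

(s \land \lnot p) \lor p

(s \to (\lnot p \to (r \land p))) \to p
= \lnot (s \to (\lnot p \to (r \land p))) \lor p   [eliminate \to]
= \lnot (\lnot s \lor (\lnot p \to (r \land p))) \lor p   [eliminate \to]
= \lnot (\lnot s \lor \lnot \lnot p \lor (r \land p)) \lor p   [eliminate \to]
= (\lnot \lnot s \land \lnot \lnot \lnot p \land \lnot (r \land p)) \lor p   [De Morgan]
= (s \land \lnot \lnot \lnot p \land \lnot (r \land p)) \lor p   [double negation]
= (s \land \lnot p \land \lnot (r \land p)) \lor p   [double negation]
= (s \land \lnot p \land (\lnot r \lor \lnot p)) \lor p   [De Morgan]
= (s \land \lnot p \land \lnot r) \lor (s \land \lnot p \land \lnot p) \lor p   [distribute \land over \lor]
= (s \land \lnot p) \lor p   [simplify]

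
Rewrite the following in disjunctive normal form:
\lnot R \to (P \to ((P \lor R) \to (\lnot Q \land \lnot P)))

R \lor \lnot P

\lnot R \to (P \to ((P \lor R) \to (\lnot Q \land \lnot P)))
≡ \lnot \lnot R \lor (P \to ((P \lor R) \to (\lnot Q \land \lnot P)))
≡ \lnot \lnot R \lor \lnot P \lor ((P \lor R) \to (\lnot Q \land \lnot P))
≡ \lnot \lnot R \lor \lnot P \lor \lnot (P \lor R) \lor (\lnot Q \land \lnot P)
≡ R \lor \lnot P \lor \lnot (P \lor R) \lor (\lnot Q \land \lnot P)
≡ R \lor \lnot P \lor (\lnot P \land \lnot R) \lor (\lnot Q \land \lnot P)
≡ R \lor \lnot P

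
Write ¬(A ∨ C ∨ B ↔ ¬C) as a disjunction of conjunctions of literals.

¬(A ∨ C ∨ B ↔ ¬C)
⇔ ¬((A ∨ C ∨ B → ¬C) ∧ (¬C → A ∨ C ∨ B))   (eliminate ↔)
⇔ ¬((¬(A ∨ C ∨ B) ∨ ¬C) ∧ (¬C → A ∨ C ∨ B))   (eliminate →)
⇔ ¬((¬(A ∨ C ∨ B) ∨ ¬C) ∧ (¬¬C ∨ A ∨ C ∨ B))   (eliminate →)
⇔ ¬(¬(A ∨ C ∨ B) ∨ ¬C) ∨ ¬(¬¬C ∨ A ∨ C ∨ B)   (De Morgan)
⇔ ¬¬(A ∨ C ∨ B) ∧ ¬¬C ∨ ¬(¬¬C ∨ A ∨ C ∨ B)   (De Morgan)
⇔ (A ∨ C ∨ B) ∧ ¬¬C ∨ ¬(¬¬C ∨ A ∨ C ∨ B)   (double negation)
⇔ (A ∨ C ∨ B) ∧ C ∨ ¬(¬¬C ∨ A ∨ C ∨ B)   (double negation)
⇔ (A ∨ C ∨ B) ∧ C ∨ ¬¬¬C ∧ ¬A ∧ ¬C ∧ ¬B   (De Morgan)
⇔ (A ∨ C ∨ B) ∧ C ∨ ¬C ∧ ¬A ∧ ¬C ∧ ¬B   (double negation)
⇔ A ∧ C ∨ C ∧ C ∨ B ∧ C ∨ ¬C ∧ ¬A ∧ ¬C ∧ ¬B   (distribute ∧ over ∨)
⇔ C ∨ ¬C ∧ ¬A ∧ ¬B   (simplify)

C ∨ ¬C ∧ ¬A ∧ ¬B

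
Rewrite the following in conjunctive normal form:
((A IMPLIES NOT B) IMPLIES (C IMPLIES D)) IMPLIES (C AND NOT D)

C AND NOT D

((A IMPLIES NOT B) IMPLIES (C IMPLIES D)) IMPLIES (C AND NOT D)
≡ NOT ((A IMPLIES NOT B) IMPLIES (C IMPLIES D)) OR (C AND NOT D)   [eliminate IMPLIES]
≡ NOT (NOT (A IMPLIES NOT B) OR (C IMPLIES D)) OR (C AND NOT D)   [eliminate IMPLIES]
≡ NOT (NOT (NOT A OR NOT B) OR (C IMPLIES D)) OR (C AND NOT D)   [eliminate IMPLIES]
≡ NOT (NOT (NOT A OR NOT B) OR NOT C OR D) OR (C AND NOT D)   [eliminate IMPLIES]
≡ (NOT NOT (NOT A OR NOT B) AND NOT NOT C AND NOT D) OR (C AND NOT D)   [De Morgan]
≡ ((NOT A OR NOT B) AND NOT NOT C AND NOT D) OR (C AND NOT D)   [double negation]
≡ ((NOT A OR NOT B) AND C AND NOT D) OR (C AND NOT D)   [double negation]
≡ (NOT A OR NOT B OR C) AND (NOT A OR NOT B OR NOT D) AND (C OR C) AND (C OR NOT D) AND (NOT D OR C) AND (NOT D OR NOT D)   [distribute OR over AND]
≡ C AND NOT D   [simplify]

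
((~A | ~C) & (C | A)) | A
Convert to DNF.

((~A | ~C) & (C | A)) | A
= (~A & C) | (~A & A) | (~C & C) | (~C & A) | A   — distribute & over |
= (~A & C) | A   — simplify

(~A & C) | A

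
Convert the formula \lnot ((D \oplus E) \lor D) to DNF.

\lnot ((D \oplus E) \lor D)
≡ \lnot ((D \land \lnot E) \lor (\lnot D \land E) \lor D)   [expand \oplus]
≡ \lnot (D \land \lnot E) \land \lnot (\lnot D \land E) \land \lnot D   [De Morgan]
≡ (\lnot D \lor \lnot \lnot E) \land \lnot (\lnot D \land E) \land \lnot D   [De Morgan]
≡ (\lnot D \lor E) \land \lnot (\lnot D \land E) \land \lnot D   [double negation]
≡ (\lnot D \lor E) \land (\lnot \lnot D \lor \lnot E) \land \lnot D   [De Morgan]
≡ (\lnot D \lor E) \land (D \lor \lnot E) \land \lnot D   [double negation]
≡ (\lnot D \land D \land \lnot D) \lor (\lnot D \land \lnot E \land \lnot D) \lor (E \land D \land \lnot D) \lor (E \land \lnot E \land \lnot D)   [distribute \land over \lor]
≡ \lnot D \land \lnot E   [simplify]

\lnot D \land \lnot E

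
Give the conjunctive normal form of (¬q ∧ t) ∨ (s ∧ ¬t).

(¬q ∨ s) ∧ (¬q ∨ ¬t) ∧ (t ∨ s)

(¬q ∧ t) ∨ (s ∧ ¬t)
≡ (¬q ∨ s) ∧ (¬q ∨ ¬t) ∧ (t ∨ s) ∧ (t ∨ ¬t)   [distribute ∨ over ∧]
≡ (¬q ∨ s) ∧ (¬q ∨ ¬t) ∧ (t ∨ s)   [simplify]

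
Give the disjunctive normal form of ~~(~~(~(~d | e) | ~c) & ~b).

(d & ~e & ~b) | (~c & ~b)

~~(~~(~(~d | e) | ~c) & ~b)
⇔ ~~(~(~d | e) | ~c) & ~b   [double negation]
⇔ (~(~d | e) | ~c) & ~b   [double negation]
⇔ ((~~d & ~e) | ~c) & ~b   [De Morgan]
⇔ ((d & ~e) | ~c) & ~b   [double negation]
⇔ (d & ~e & ~b) | (~c & ~b)   [distribute & over |]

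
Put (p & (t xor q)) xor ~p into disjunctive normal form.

(p & (t xor q)) xor ~p
≡ (p & (t xor q) & ~~p) | (~(p & (t xor q)) & ~p)   — expand xor
≡ (p & ((t & ~q) | (~t & q)) & ~~p) | (~(p & (t xor q)) & ~p)   — expand xor
≡ (p & ((t & ~q) | (~t & q)) & ~~p) | (~(p & ((t & ~q) | (~t & q))) & ~p)   — expand xor
≡ (p & ((t & ~q) | (~t & q)) & p) | (~(p & ((t & ~q) | (~t & q))) & ~p)   — double negation
≡ (p & ((t & ~q) | (~t & q)) & p) | ((~p | ~((t & ~q) | (~t & q))) & ~p)   — De Morgan
≡ (p & ((t & ~q) | (~t & q)) & p) | ((~p | (~(t & ~q) & ~(~t & q))) & ~p)   — De Morgan
≡ (p & ((t & ~q) | (~t & q)) & p) | ((~p | ((~t | ~~q) & ~(~t & q))) & ~p)   — De Morgan
≡ (p & ((t & ~q) | (~t & q)) & p) | ((~p | ((~t | q) & ~(~t & q))) & ~p)   — double negation
≡ (p & ((t & ~q) | (~t & q)) & p) | ((~p | ((~t | q) & (~~t | ~q))) & ~p)   — De Morgan
≡ (p & ((t & ~q) | (~t & q)) & p) | ((~p | ((~t | q) & (t | ~q))) & ~p)   — double negation
≡ (p & t & ~q & p) | (p & ~t & q & p) | (~p & ~p) | (~t & t & ~p) | (~t & ~q & ~p) | (q & t & ~p) | (q & ~q & ~p)   — distribute & over |
≡ (p & t & ~q) | (p & ~t & q) | ~p   — simplify

(p & t & ~q) | (p & ~t & q) | ~p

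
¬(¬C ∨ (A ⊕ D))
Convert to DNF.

¬(¬C ∨ (A ⊕ D))
≡ ¬(¬C ∨ A ∧ ¬D ∨ ¬A ∧ D)   [expand ⊕]
≡ ¬¬C ∧ ¬(A ∧ ¬D) ∧ ¬(¬A ∧ D)   [De Morgan]
≡ C ∧ ¬(A ∧ ¬D) ∧ ¬(¬A ∧ D)   [double negation]
≡ C ∧ (¬A ∨ ¬¬D) ∧ ¬(¬A ∧ D)   [De Morgan]
≡ C ∧ (¬A ∨ D) ∧ ¬(¬A ∧ D)   [double negation]
≡ C ∧ (¬A ∨ D) ∧ (¬¬A ∨ ¬D)   [De Morgan]
≡ C ∧ (¬A ∨ D) ∧ (A ∨ ¬D)   [double negation]
≡ C ∧ ¬A ∧ A ∨ C ∧ ¬A ∧ ¬D ∨ C ∧ D ∧ A ∨ C ∧ D ∧ ¬D   [distribute ∧ over ∨]
≡ C ∧ ¬A ∧ ¬D ∨ C ∧ D ∧ A   [simplify]

C ∧ ¬A ∧ ¬D ∨ C ∧ D ∧ A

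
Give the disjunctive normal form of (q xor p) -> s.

(q xor p) -> s
≡ ~(q xor p) | s   [eliminate ->]
≡ ~((q & ~p) | (~q & p)) | s   [expand xor]
≡ (~(q & ~p) & ~(~q & p)) | s   [De Morgan]
≡ ((~q | ~~p) & ~(~q & p)) | s   [De Morgan]
≡ ((~q | p) & ~(~q & p)) | s   [double negation]
≡ ((~q | p) & (~~q | ~p)) | s   [De Morgan]
≡ ((~q | p) & (q | ~p)) | s   [double negation]
≡ (~q & q) | (~q & ~p) | (p & q) | (p & ~p) | s   [distribute & over |]
≡ (~q & ~p) | (p & q) | s   [simplify]

(~q & ~p) | (p & q) | s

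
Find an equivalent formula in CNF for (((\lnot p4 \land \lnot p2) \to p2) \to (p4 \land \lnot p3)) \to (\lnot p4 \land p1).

(p4 \lor p2 \lor p1) \land (\lnot p4 \lor p3)

(((\lnot p4 \land \lnot p2) \to p2) \to (p4 \land \lnot p3)) \to (\lnot p4 \land p1)
≡ \lnot (((\lnot p4 \land \lnot p2) \to p2) \to (p4 \land \lnot p3)) \lor (\lnot p4 \land p1)   — eliminate \to
≡ \lnot (\lnot ((\lnot p4 \land \lnot p2) \to p2) \lor (p4 \land \lnot p3)) \lor (\lnot p4 \land p1)   — eliminate \to
≡ \lnot (\lnot (\lnot (\lnot p4 \land \lnot p2) \lor p2) \lor (p4 \land \lnot p3)) \lor (\lnot p4 \land p1)   — eliminate \to
≡ (\lnot \lnot (\lnot (\lnot p4 \land \lnot p2) \lor p2) \land \lnot (p4 \land \lnot p3)) \lor (\lnot p4 \land p1)   — De Morgan
≡ ((\lnot (\lnot p4 \land \lnot p2) \lor p2) \land \lnot (p4 \land \lnot p3)) \lor (\lnot p4 \land p1)   — double negation
≡ ((\lnot \lnot p4 \lor \lnot \lnot p2 \lor p2) \land \lnot (p4 \land \lnot p3)) \lor (\lnot p4 \land p1)   — De Morgan
≡ ((p4 \lor \lnot \lnot p2 \lor p2) \land \lnot (p4 \land \lnot p3)) \lor (\lnot p4 \land p1)   — double negation
≡ ((p4 \lor p2 \lor p2) \land \lnot (p4 \land \lnot p3)) \lor (\lnot p4 \land p1)   — double negation
≡ ((p4 \lor p2 \lor p2) \land (\lnot p4 \lor \lnot \lnot p3)) \lor (\lnot p4 \land p1)   — De Morgan
≡ ((p4 \lor p2 \lor p2) \land (\lnot p4 \lor p3)) \lor (\lnot p4 \land p1)   — double negation
≡ (p4 \lor p2 \lor p2 \lor \lnot p4) \land (p4 \lor p2 \lor p2 \lor p1) \land (\lnot p4 \lor p3 \lor \lnot p4) \land (\lnot p4 \lor p3 \lor p1)   — distribute \lor over \land
≡ (p4 \lor p2 \lor p1) \land (\lnot p4 \lor p3)   — simplify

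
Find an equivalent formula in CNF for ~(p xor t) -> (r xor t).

(p | t | r) & (~p | ~t | ~r)

~(p xor t) -> (r xor t)
⇔ ~~(p xor t) | (r xor t)   [eliminate ->]
⇔ ~~((p | t) & ~(p & t)) | (r xor t)   [expand xor]
⇔ ~~((p | t) & ~(p & t)) | ((r | t) & ~(r & t))   [expand xor]
⇔ ((p | t) & ~(p & t)) | ((r | t) & ~(r & t))   [double negation]
⇔ ((p | t) & (~p | ~t)) | ((r | t) & ~(r & t))   [De Morgan]
⇔ ((p | t) & (~p | ~t)) | ((r | t) & (~r | ~t))   [De Morgan]
⇔ (p | t | r | t) & (p | t | ~r | ~t) & (~p | ~t | r | t) & (~p | ~t | ~r | ~t)   [distribute | over &]
⇔ (p | t | r) & (~p | ~t | ~r)   [simplify]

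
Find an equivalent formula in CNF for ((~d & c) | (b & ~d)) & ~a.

~d & (c | b) & ~a

((~d & c) | (b & ~d)) & ~a
≡ (~d | b) & (~d | ~d) & (c | b) & (c | ~d) & ~a   — distribute | over &
≡ ~d & (c | b) & ~a   — simplify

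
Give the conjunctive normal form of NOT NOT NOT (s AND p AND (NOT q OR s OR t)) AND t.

NOT NOT NOT (s AND p AND (NOT q OR s OR t)) AND t
≡ NOT (s AND p AND (NOT q OR s OR t)) AND t   — double negation
≡ (NOT s OR NOT p OR NOT (NOT q OR s OR t)) AND t   — De Morgan
≡ (NOT s OR NOT p OR (NOT NOT q AND NOT s AND NOT t)) AND t   — De Morgan
≡ (NOT s OR NOT p OR (q AND NOT s AND NOT t)) AND t   — double negation
≡ (NOT s OR NOT p OR q) AND (NOT s OR NOT p OR NOT s) AND (NOT s OR NOT p OR NOT t) AND t   — distribute OR over AND
≡ (NOT s OR NOT p) AND t   — simplify

(NOT s OR NOT p) AND t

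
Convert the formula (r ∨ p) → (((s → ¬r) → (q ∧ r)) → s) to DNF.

(¬s ∧ ¬q) ∨ ¬r ∨ s

(r ∨ p) → (((s → ¬r) → (q ∧ r)) → s)
= ¬(r ∨ p) ∨ (((s → ¬r) → (q ∧ r)) → s)   — eliminate →
= ¬(r ∨ p) ∨ ¬((s → ¬r) → (q ∧ r)) ∨ s   — eliminate →
= ¬(r ∨ p) ∨ ¬(¬(s → ¬r) ∨ (q ∧ r)) ∨ s   — eliminate →
= ¬(r ∨ p) ∨ ¬(¬(¬s ∨ ¬r) ∨ (q ∧ r)) ∨ s   — eliminate →
= (¬r ∧ ¬p) ∨ ¬(¬(¬s ∨ ¬r) ∨ (q ∧ r)) ∨ s   — De Morgan
= (¬r ∧ ¬p) ∨ (¬¬(¬s ∨ ¬r) ∧ ¬(q ∧ r)) ∨ s   — De Morgan
= (¬r ∧ ¬p) ∨ ((¬s ∨ ¬r) ∧ ¬(q ∧ r)) ∨ s   — double negation
= (¬r ∧ ¬p) ∨ ((¬s ∨ ¬r) ∧ (¬q ∨ ¬r)) ∨ s   — De Morgan
= (¬r ∧ ¬p) ∨ (¬s ∧ ¬q) ∨ (¬s ∧ ¬r) ∨ (¬r ∧ ¬q) ∨ (¬r ∧ ¬r) ∨ s   — distribute ∧ over ∨
= (¬s ∧ ¬q) ∨ ¬r ∨ s   — simplify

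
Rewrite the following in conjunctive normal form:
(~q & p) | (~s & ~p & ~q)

(~q & p) | (~s & ~p & ~q)
⇔ (~q | ~s) & (~q | ~p) & (~q | ~q) & (p | ~s) & (p | ~p) & (p | ~q)
⇔ ~q & (p | ~s)

~q & (p | ~s)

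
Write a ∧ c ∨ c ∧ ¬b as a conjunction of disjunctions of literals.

a ∧ c ∨ c ∧ ¬b
≡ (a ∨ c) ∧ (a ∨ ¬b) ∧ (c ∨ c) ∧ (c ∨ ¬b)   (distribute ∨ over ∧)
≡ (a ∨ ¬b) ∧ c   (simplify)

(a ∨ ¬b) ∧ c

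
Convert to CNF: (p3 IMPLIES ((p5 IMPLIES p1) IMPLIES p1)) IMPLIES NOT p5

(p3 OR NOT p5) AND (NOT p5 OR p1) AND (NOT p1 OR NOT p5)

(p3 IMPLIES ((p5 IMPLIES p1) IMPLIES p1)) IMPLIES NOT p5
= NOT (p3 IMPLIES ((p5 IMPLIES p1) IMPLIES p1)) OR NOT p5
= NOT (NOT p3 OR ((p5 IMPLIES p1) IMPLIES p1)) OR NOT p5
= NOT (NOT p3 OR NOT (p5 IMPLIES p1) OR p1) OR NOT p5
= NOT (NOT p3 OR NOT (NOT p5 OR p1) OR p1) OR NOT p5
= (NOT NOT p3 AND NOT NOT (NOT p5 OR p1) AND NOT p1) OR NOT p5
= (p3 AND NOT NOT (NOT p5 OR p1) AND NOT p1) OR NOT p5
= (p3 AND (NOT p5 OR p1) AND NOT p1) OR NOT p5
= (p3 OR NOT p5) AND (NOT p5 OR p1 OR NOT p5) AND (NOT p1 OR NOT p5)
= (p3 OR NOT p5) AND (NOT p5 OR p1) AND (NOT p1 OR NOT p5)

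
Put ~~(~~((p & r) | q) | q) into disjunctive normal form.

~~(~~((p & r) | q) | q)
≡ ~~((p & r) | q) | q   (double negation)
≡ (p & r) | q | q   (double negation)
≡ (p & r) | q   (simplify)

(p & r) | q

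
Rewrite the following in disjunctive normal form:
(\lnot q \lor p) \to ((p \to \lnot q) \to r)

(\lnot q \lor p) \to ((p \to \lnot q) \to r)
= \lnot (\lnot q \lor p) \lor ((p \to \lnot q) \to r)   (eliminate \to)
= \lnot (\lnot q \lor p) \lor \lnot (p \to \lnot q) \lor r   (eliminate \to)
= \lnot (\lnot q \lor p) \lor \lnot (\lnot p \lor \lnot q) \lor r   (eliminate \to)
= (\lnot \lnot q \land \lnot p) \lor \lnot (\lnot p \lor \lnot q) \lor r   (De Morgan)
= (q \land \lnot p) \lor \lnot (\lnot p \lor \lnot q) \lor r   (double negation)
= (q \land \lnot p) \lor (\lnot \lnot p \land \lnot \lnot q) \lor r   (De Morgan)
= (q \land \lnot p) \lor (p \land \lnot \lnot q) \lor r   (double negation)
= (q \land \lnot p) \lor (p \land q) \lor r   (double negation)

(q \land \lnot p) \lor (p \land q) \lor r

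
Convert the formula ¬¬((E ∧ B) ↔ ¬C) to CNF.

¬¬((E ∧ B) ↔ ¬C)
= ¬¬(((E ∧ B) → ¬C) ∧ (¬C → (E ∧ B)))   — eliminate ↔
= ¬¬((¬(E ∧ B) ∨ ¬C) ∧ (¬C → (E ∧ B)))   — eliminate →
= ¬¬((¬(E ∧ B) ∨ ¬C) ∧ (¬¬C ∨ (E ∧ B)))   — eliminate →
= (¬(E ∧ B) ∨ ¬C) ∧ (¬¬C ∨ (E ∧ B))   — double negation
= (¬E ∨ ¬B ∨ ¬C) ∧ (¬¬C ∨ (E ∧ B))   — De Morgan
= (¬E ∨ ¬B ∨ ¬C) ∧ (C ∨ (E ∧ B))   — double negation
= (¬E ∨ ¬B ∨ ¬C) ∧ (C ∨ E) ∧ (C ∨ B)   — distribute ∨ over ∧

(¬E ∨ ¬B ∨ ¬C) ∧ (C ∨ E) ∧ (C ∨ B)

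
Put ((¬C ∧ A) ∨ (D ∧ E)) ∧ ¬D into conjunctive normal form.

(¬C ∨ D) ∧ (¬C ∨ E) ∧ (A ∨ D) ∧ (A ∨ E) ∧ ¬D

((¬C ∧ A) ∨ (D ∧ E)) ∧ ¬D
≡ (¬C ∨ D) ∧ (¬C ∨ E) ∧ (A ∨ D) ∧ (A ∨ E) ∧ ¬D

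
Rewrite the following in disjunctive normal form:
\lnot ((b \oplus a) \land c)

(\lnot b \land \lnot a) \lor (a \land b) \lor \lnot c

\lnot ((b \oplus a) \land c)
≡ \lnot (((b \land \lnot a) \lor (\lnot b \land a)) \land c)
≡ \lnot ((b \land \lnot a) \lor (\lnot b \land a)) \lor \lnot c
≡ (\lnot (b \land \lnot a) \land \lnot (\lnot b \land a)) \lor \lnot c
≡ ((\lnot b \lor \lnot \lnot a) \land \lnot (\lnot b \land a)) \lor \lnot c
≡ ((\lnot b \lor a) \land \lnot (\lnot b \land a)) \lor \lnot c
≡ ((\lnot b \lor a) \land (\lnot \lnot b \lor \lnot a)) \lor \lnot c
≡ ((\lnot b \lor a) \land (b \lor \lnot a)) \lor \lnot c
≡ (\lnot b \land b) \lor (\lnot b \land \lnot a) \lor (a \land b) \lor (a \land \lnot a) \lor \lnot c
≡ (\lnot b \land \lnot a) \lor (a \land b) \lor \lnot c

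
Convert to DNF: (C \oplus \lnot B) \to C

(C \oplus \lnot B) \to C
≡ \lnot (C \oplus \lnot B) \lor C
≡ \lnot ((C \land \lnot \lnot B) \lor (\lnot C \land \lnot B)) \lor C
≡ (\lnot (C \land \lnot \lnot B) \land \lnot (\lnot C \land \lnot B)) \lor C
≡ ((\lnot C \lor \lnot \lnot \lnot B) \land \lnot (\lnot C \land \lnot B)) \lor C
≡ ((\lnot C \lor \lnot B) \land \lnot (\lnot C \land \lnot B)) \lor C
≡ ((\lnot C \lor \lnot B) \land (\lnot \lnot C \lor \lnot \lnot B)) \lor C
≡ ((\lnot C \lor \lnot B) \land (C \lor \lnot \lnot B)) \lor C
≡ ((\lnot C \lor \lnot B) \land (C \lor B)) \lor C
≡ (\lnot C \land C) \lor (\lnot C \land B) \lor (\lnot B \land C) \lor (\lnot B \land B) \lor C
≡ (\lnot C \land B) \lor C

(\lnot C \land B) \lor C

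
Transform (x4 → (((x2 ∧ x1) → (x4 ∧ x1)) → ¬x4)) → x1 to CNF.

(x4 → (((x2 ∧ x1) → (x4 ∧ x1)) → ¬x4)) → x1
≡ ¬(x4 → (((x2 ∧ x1) → (x4 ∧ x1)) → ¬x4)) ∨ x1
≡ ¬(¬x4 ∨ (((x2 ∧ x1) → (x4 ∧ x1)) → ¬x4)) ∨ x1
≡ ¬(¬x4 ∨ ¬((x2 ∧ x1) → (x4 ∧ x1)) ∨ ¬x4) ∨ x1
≡ ¬(¬x4 ∨ ¬(¬(x2 ∧ x1) ∨ (x4 ∧ x1)) ∨ ¬x4) ∨ x1
≡ (¬¬x4 ∧ ¬¬(¬(x2 ∧ x1) ∨ (x4 ∧ x1)) ∧ ¬¬x4) ∨ x1
≡ (x4 ∧ ¬¬(¬(x2 ∧ x1) ∨ (x4 ∧ x1)) ∧ ¬¬x4) ∨ x1
≡ (x4 ∧ (¬(x2 ∧ x1) ∨ (x4 ∧ x1)) ∧ ¬¬x4) ∨ x1
≡ (x4 ∧ (¬x2 ∨ ¬x1 ∨ (x4 ∧ x1)) ∧ ¬¬x4) ∨ x1
≡ (x4 ∧ (¬x2 ∨ ¬x1 ∨ (x4 ∧ x1)) ∧ x4) ∨ x1
≡ (x4 ∨ x1) ∧ (¬x2 ∨ ¬x1 ∨ x4 ∨ x1) ∧ (¬x2 ∨ ¬x1 ∨ x1 ∨ x1) ∧ (x4 ∨ x1)
≡ x4 ∨ x1

x4 ∨ x1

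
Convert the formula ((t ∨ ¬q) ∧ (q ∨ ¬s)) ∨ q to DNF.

((t ∨ ¬q) ∧ (q ∨ ¬s)) ∨ q
≡ (t ∧ q) ∨ (t ∧ ¬s) ∨ (¬q ∧ q) ∨ (¬q ∧ ¬s) ∨ q   — distribute ∧ over ∨
≡ (t ∧ ¬s) ∨ (¬q ∧ ¬s) ∨ q   — simplify

(t ∧ ¬s) ∨ (¬q ∧ ¬s) ∨ q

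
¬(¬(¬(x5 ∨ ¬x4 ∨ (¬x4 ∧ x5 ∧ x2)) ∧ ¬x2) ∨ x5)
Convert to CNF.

¬(¬(¬(x5 ∨ ¬x4 ∨ (¬x4 ∧ x5 ∧ x2)) ∧ ¬x2) ∨ x5)
≡ ¬¬(¬(x5 ∨ ¬x4 ∨ (¬x4 ∧ x5 ∧ x2)) ∧ ¬x2) ∧ ¬x5   [De Morgan]
≡ ¬(x5 ∨ ¬x4 ∨ (¬x4 ∧ x5 ∧ x2)) ∧ ¬x2 ∧ ¬x5   [double negation]
≡ ¬x5 ∧ ¬¬x4 ∧ ¬(¬x4 ∧ x5 ∧ x2) ∧ ¬x2 ∧ ¬x5   [De Morgan]
≡ ¬x5 ∧ x4 ∧ ¬(¬x4 ∧ x5 ∧ x2) ∧ ¬x2 ∧ ¬x5   [double negation]
≡ ¬x5 ∧ x4 ∧ (¬¬x4 ∨ ¬x5 ∨ ¬x2) ∧ ¬x2 ∧ ¬x5   [De Morgan]
≡ ¬x5 ∧ x4 ∧ (x4 ∨ ¬x5 ∨ ¬x2) ∧ ¬x2 ∧ ¬x5   [double negation]
≡ ¬x5 ∧ x4 ∧ ¬x2   [simplify]

¬x5 ∧ x4 ∧ ¬x2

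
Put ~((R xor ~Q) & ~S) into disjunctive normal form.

(~R & Q) | (~Q & R) | S

~((R xor ~Q) & ~S)
≡ ~(((R & ~~Q) | (~R & ~Q)) & ~S)   — expand xor
≡ ~((R & ~~Q) | (~R & ~Q)) | ~~S   — De Morgan
≡ (~(R & ~~Q) & ~(~R & ~Q)) | ~~S   — De Morgan
≡ ((~R | ~~~Q) & ~(~R & ~Q)) | ~~S   — De Morgan
≡ ((~R | ~Q) & ~(~R & ~Q)) | ~~S   — double negation
≡ ((~R | ~Q) & (~~R | ~~Q)) | ~~S   — De Morgan
≡ ((~R | ~Q) & (R | ~~Q)) | ~~S   — double negation
≡ ((~R | ~Q) & (R | Q)) | ~~S   — double negation
≡ ((~R | ~Q) & (R | Q)) | S   — double negation
≡ (~R & R) | (~R & Q) | (~Q & R) | (~Q & Q) | S   — distribute & over |
≡ (~R & Q) | (~Q & R) | S   — simplify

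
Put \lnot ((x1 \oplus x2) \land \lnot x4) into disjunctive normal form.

(\lnot x1 \land \lnot x2) \lor (x2 \land x1) \lor x4

\lnot ((x1 \oplus x2) \land \lnot x4)
⇔ \lnot (((x1 \land \lnot x2) \lor (\lnot x1 \land x2)) \land \lnot x4)   [expand \oplus]
⇔ \lnot ((x1 \land \lnot x2) \lor (\lnot x1 \land x2)) \lor \lnot \lnot x4   [De Morgan]
⇔ (\lnot (x1 \land \lnot x2) \land \lnot (\lnot x1 \land x2)) \lor \lnot \lnot x4   [De Morgan]
⇔ ((\lnot x1 \lor \lnot \lnot x2) \land \lnot (\lnot x1 \land x2)) \lor \lnot \lnot x4   [De Morgan]
⇔ ((\lnot x1 \lor x2) \land \lnot (\lnot x1 \land x2)) \lor \lnot \lnot x4   [double negation]
⇔ ((\lnot x1 \lor x2) \land (\lnot \lnot x1 \lor \lnot x2)) \lor \lnot \lnot x4   [De Morgan]
⇔ ((\lnot x1 \lor x2) \land (x1 \lor \lnot x2)) \lor \lnot \lnot x4   [double negation]
⇔ ((\lnot x1 \lor x2) \land (x1 \lor \lnot x2)) \lor x4   [double negation]
⇔ (\lnot x1 \land x1) \lor (\lnot x1 \land \lnot x2) \lor (x2 \land x1) \lor (x2 \land \lnot x2) \lor x4   [distribute \land over \lor]
⇔ (\lnot x1 \land \lnot x2) \lor (x2 \land x1) \lor x4   [simplify]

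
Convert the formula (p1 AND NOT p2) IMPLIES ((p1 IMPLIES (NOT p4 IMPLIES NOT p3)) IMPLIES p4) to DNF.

(p1 AND NOT p2) IMPLIES ((p1 IMPLIES (NOT p4 IMPLIES NOT p3)) IMPLIES p4)
= NOT (p1 AND NOT p2) OR ((p1 IMPLIES (NOT p4 IMPLIES NOT p3)) IMPLIES p4)
= NOT (p1 AND NOT p2) OR NOT (p1 IMPLIES (NOT p4 IMPLIES NOT p3)) OR p4
= NOT (p1 AND NOT p2) OR NOT (NOT p1 OR (NOT p4 IMPLIES NOT p3)) OR p4
= NOT (p1 AND NOT p2) OR NOT (NOT p1 OR NOT NOT p4 OR NOT p3) OR p4
= NOT p1 OR NOT NOT p2 OR NOT (NOT p1 OR NOT NOT p4 OR NOT p3) OR p4
= NOT p1 OR p2 OR NOT (NOT p1 OR NOT NOT p4 OR NOT p3) OR p4
= NOT p1 OR p2 OR (NOT NOT p1 AND NOT NOT NOT p4 AND NOT NOT p3) OR p4
= NOT p1 OR p2 OR (p1 AND NOT NOT NOT p4 AND NOT NOT p3) OR p4
= NOT p1 OR p2 OR (p1 AND NOT p4 AND NOT NOT p3) OR p4
= NOT p1 OR p2 OR (p1 AND NOT p4 AND p3) OR p4

NOT p1 OR p2 OR (p1 AND NOT p4 AND p3) OR p4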